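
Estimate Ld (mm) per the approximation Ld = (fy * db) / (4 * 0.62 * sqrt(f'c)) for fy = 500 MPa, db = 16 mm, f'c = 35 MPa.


Ld = (fy * db) / (4 * 0.62 * sqrt(f'c))
= (500 * 16) / (4 * 0.62 * sqrt(35))
= 8000 / 14.6719
= 545.26 mm

545.26 mm


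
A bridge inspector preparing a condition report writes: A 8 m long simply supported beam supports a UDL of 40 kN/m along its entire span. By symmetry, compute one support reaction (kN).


Total load = w * L = 40 * 8 = 320 kN
By symmetry, each reaction R = total / 2 = 320 / 2 = 160.0 kN

160.0 kN


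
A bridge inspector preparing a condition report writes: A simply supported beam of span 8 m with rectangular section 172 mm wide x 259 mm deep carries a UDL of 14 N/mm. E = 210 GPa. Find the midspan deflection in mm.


I = 172 * 259^3 / 12 = 249027032.33 mm^4
L = 8000.0 mm, w = 14 N/mm, E = 210000.0 MPa
delta = 5 * w * L^4 / (384 * E * I)
= 5 * 14 * 8000.0^4 / (384 * 210000.0 * 249027032.33)
= 14.2778 mm

14.2778 mm


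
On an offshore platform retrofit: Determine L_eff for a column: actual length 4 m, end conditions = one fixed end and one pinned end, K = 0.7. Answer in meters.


L_eff = K * L
= 0.7 * 4
= 2.8 m

2.8 m


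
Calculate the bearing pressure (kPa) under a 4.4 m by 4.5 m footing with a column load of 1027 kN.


A = 4.4 * 4.5 = 19.8 m^2
q = P / A = 1027 / 19.8
= 51.8687 kPa

51.8687 kPa


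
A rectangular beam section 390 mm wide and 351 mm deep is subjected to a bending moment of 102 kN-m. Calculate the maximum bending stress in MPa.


I = b * h^3 / 12 = 390 * 351^3 / 12 = 1405415407.5 mm^4
y = h / 2 = 351 / 2 = 175.5 mm
M = 102 kN-m = 102000000.0 N-mm
sigma = M * y / I = 102000000.0 * 175.5 / 1405415407.5
= 12.74 MPa

12.74 MPa


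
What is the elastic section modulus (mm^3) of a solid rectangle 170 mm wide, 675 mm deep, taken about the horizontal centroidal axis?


S = b * h^2 / 6
= 170 * 675^2 / 6
= 170 * 455625 / 6
= 12909375.0 mm^3

12909375.0 mm^3


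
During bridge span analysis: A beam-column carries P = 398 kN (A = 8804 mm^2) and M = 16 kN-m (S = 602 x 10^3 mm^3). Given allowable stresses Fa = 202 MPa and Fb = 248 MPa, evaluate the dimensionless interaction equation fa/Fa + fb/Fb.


f_a = P / A = 398000.0 / 8804 = 45.2067 MPa
f_b = M / S = 16000000.0 / 602000.0 = 26.5781 MPa
Ratio = f_a / Fa + f_b / Fb
= 45.2067 / 202 + 26.5781 / 248
= 0.331 (dimensionless)

0.331 (dimensionless)


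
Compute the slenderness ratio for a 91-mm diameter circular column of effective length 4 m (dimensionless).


Radius of gyration r = d / 4 = 91 / 4 = 22.75 mm
L_eff = 4000.0 mm
Slenderness ratio = L / r = 4000.0 / 22.75 = 175.82 (dimensionless)

175.82 (dimensionless)


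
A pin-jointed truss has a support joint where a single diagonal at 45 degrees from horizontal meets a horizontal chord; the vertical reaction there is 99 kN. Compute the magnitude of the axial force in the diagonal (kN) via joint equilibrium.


At the joint, only the diagonal has a vertical component, so vertical equilibrium gives:
F * sin(45) = 99
F = 99 / sin(45)
= 99 / 0.707107
= 140.01 kN

140.01 kN


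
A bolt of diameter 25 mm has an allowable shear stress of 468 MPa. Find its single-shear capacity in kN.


A = pi * d^2 / 4 = pi * 25^2 / 4 = 490.8739 mm^2
V = f_v * A / 1000 = 468 * 490.8739 / 1000
= 229.729 kN

229.729 kN


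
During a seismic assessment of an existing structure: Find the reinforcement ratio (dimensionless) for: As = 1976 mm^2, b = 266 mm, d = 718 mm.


rho = As / (b * d)
= 1976 / (266 * 718)
= 1976 / 190988
= 0.010346 (dimensionless)

0.010346 (dimensionless)


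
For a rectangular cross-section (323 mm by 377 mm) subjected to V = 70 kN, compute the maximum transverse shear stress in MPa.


A = b * h = 323 * 377 = 121771 mm^2
V = 70 kN = 70000.0 N
tau_max = 1.5 * V / A = 1.5 * 70000.0 / 121771
= 0.8623 MPa

0.8623 MPa


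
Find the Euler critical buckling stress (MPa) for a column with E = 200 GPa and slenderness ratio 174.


sigma_cr = pi^2 * E / lambda^2
= 9.8696 * 200000.0 / 174^2
= 9.8696 * 200000.0 / 30276
= 65.1975 MPa

65.1975 MPa


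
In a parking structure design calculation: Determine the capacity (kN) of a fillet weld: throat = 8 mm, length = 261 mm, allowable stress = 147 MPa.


Strength = throat * length * allowable stress
= 8 * 261 * 147 N
= 306936 N
= 306.94 kN

306.94 kN


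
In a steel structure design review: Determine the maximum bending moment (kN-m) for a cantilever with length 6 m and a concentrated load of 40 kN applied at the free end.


For a cantilever with a point load at the free end:
M_max = P * L = 40 * 6 = 240 kN-m

240 kN-m


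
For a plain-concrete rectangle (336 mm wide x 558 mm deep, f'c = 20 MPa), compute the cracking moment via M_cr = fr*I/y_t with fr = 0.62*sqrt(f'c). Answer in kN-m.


fr = 0.62 * sqrt(20) = 0.62 * 4.4721 = 2.7727 MPa
I = 336 * 558^3 / 12 = 4864751136.0 mm^4
y_t = 279.0 mm
M_cr = fr * I / y_t = 2.7727 * 4864751136.0 / 279.0 N-mm
= 48.3463 kN-m

48.3463 kN-m


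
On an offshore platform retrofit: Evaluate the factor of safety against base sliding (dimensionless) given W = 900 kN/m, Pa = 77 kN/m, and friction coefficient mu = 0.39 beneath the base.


Resisting force = mu * W = 0.39 * 900 = 351.0 kN/m
FOS = Resisting / Driving = 351.0 / 77
= 4.5584 (dimensionless)

4.5584 (dimensionless)


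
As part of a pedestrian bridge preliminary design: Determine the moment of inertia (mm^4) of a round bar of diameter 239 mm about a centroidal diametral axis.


r = d / 2 = 239 / 2 = 119.5 mm
I = pi * r^4 / 4 = pi * 119.5^4 / 4
= 160162744.63 mm^4

160162744.63 mm^4


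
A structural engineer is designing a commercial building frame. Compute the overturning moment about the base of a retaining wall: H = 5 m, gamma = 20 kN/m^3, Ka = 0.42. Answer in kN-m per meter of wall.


Pa = 0.5 * Ka * gamma * H^2
= 0.5 * 0.42 * 20 * 5^2
= 105.0 kN/m
Arm = H / 3 = 5 / 3 = 1.6667 m
Mo = Pa * arm = Pa * H / 3 = 105.0 * 5 / 3 = 175.0 kN-m/m

175.0 kN-m/m


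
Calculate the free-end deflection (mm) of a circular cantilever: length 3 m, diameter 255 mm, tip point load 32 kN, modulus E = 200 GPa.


I = pi * d^4 / 64 = pi * 255^4 / 64 = 207553767.2 mm^4
L = 3000.0 mm, P = 32000.0 N, E = 200000.0 MPa
delta = P * L^3 / (3 * E * I)
= 32000.0 * 3000.0^3 / (3 * 200000.0 * 207553767.2)
= 6.938 mm

6.938 mm


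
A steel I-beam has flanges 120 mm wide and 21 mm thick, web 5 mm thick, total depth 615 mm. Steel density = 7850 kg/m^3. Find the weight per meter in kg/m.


A_flanges = 2 * 120 * 21 = 5040 mm^2
A_web = (615 - 2 * 21) * 5 = 2865 mm^2
A_total = 5040 + 2865 = 7905 mm^2 = 0.007905 m^2
Weight = rho * A = 7850 * 0.007905 = 62.0543 kg/m

62.0543 kg/m


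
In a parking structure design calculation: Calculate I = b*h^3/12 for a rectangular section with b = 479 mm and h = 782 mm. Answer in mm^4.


I = b * h^3 / 12
= 479 * 782^3 / 12
= 479 * 478211768 / 12
= 19088619739.33 mm^4

19088619739.33 mm^4


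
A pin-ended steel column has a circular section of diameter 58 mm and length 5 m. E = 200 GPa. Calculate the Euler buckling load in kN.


I = pi * d^4 / 64 = 555497.2 mm^4
L = 5000.0 mm
P_cr = pi^2 * E * I / L^2
= 9.8696 * 200000.0 * 555497.2 / 5000.0^2
= 43860.3 N = 43.8603 kN

43.8603 kN


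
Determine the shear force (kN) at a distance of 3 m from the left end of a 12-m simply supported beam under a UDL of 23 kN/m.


R_A = w * L / 2 = 23 * 12 / 2 = 138.0 kN
V(x) = R_A - w * x = 138.0 - 23 * 3
= 69.0 kN

69.0 kN


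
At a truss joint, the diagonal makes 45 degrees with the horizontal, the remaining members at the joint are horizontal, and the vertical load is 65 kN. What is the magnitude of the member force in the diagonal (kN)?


At the joint, only the diagonal has a vertical component, so vertical equilibrium gives:
F * sin(45) = 65
F = 65 / sin(45)
= 65 / 0.707107
= 91.92 kN

91.92 kN


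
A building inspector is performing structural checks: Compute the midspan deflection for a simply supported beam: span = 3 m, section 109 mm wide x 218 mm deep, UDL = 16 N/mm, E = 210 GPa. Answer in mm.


I = 109 * 218^3 / 12 = 94105440.67 mm^4
L = 3000.0 mm, w = 16 N/mm, E = 210000.0 MPa
delta = 5 * w * L^4 / (384 * E * I)
= 5 * 16 * 3000.0^4 / (384 * 210000.0 * 94105440.67)
= 0.8539 mm

0.8539 mm


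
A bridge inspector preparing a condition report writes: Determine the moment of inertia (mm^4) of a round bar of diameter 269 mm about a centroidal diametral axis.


r = d / 2 = 269 / 2 = 134.5 mm
I = pi * r^4 / 4 = pi * 134.5^4 / 4
= 257027160.69 mm^4

257027160.69 mm^4


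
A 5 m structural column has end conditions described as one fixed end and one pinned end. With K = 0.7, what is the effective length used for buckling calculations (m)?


L_eff = K * L
= 0.7 * 5
= 3.5 m

3.5 m


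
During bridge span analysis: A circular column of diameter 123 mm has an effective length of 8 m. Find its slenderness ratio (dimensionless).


Radius of gyration r = d / 4 = 123 / 4 = 30.75 mm
L_eff = 8000.0 mm
Slenderness ratio = L / r = 8000.0 / 30.75 = 260.16 (dimensionless)

260.16 (dimensionless)


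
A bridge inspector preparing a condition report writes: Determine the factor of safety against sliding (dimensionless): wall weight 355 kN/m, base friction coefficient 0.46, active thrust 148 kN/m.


Resisting force = mu * W = 0.46 * 355 = 163.3 kN/m
FOS = Resisting / Driving = 163.3 / 148
= 1.1034 (dimensionless)

1.1034 (dimensionless)


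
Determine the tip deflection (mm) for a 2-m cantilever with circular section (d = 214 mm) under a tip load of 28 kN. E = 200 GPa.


I = pi * d^4 / 64 = pi * 214^4 / 64 = 102949677.88 mm^4
L = 2000.0 mm, P = 28000.0 N, E = 200000.0 MPa
delta = P * L^3 / (3 * E * I)
= 28000.0 * 2000.0^3 / (3 * 200000.0 * 102949677.88)
= 3.6264 mm

3.6264 mm


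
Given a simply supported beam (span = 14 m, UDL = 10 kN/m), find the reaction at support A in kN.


Total load = w * L = 10 * 14 = 140 kN
By symmetry, each reaction R = total / 2 = 140 / 2 = 70.0 kN

70.0 kN


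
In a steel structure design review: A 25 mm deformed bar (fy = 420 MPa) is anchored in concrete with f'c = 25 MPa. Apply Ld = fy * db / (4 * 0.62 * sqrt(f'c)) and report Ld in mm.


Ld = (fy * db) / (4 * 0.62 * sqrt(f'c))
= (420 * 25) / (4 * 0.62 * sqrt(25))
= 10500 / 12.4
= 846.77 mm

846.77 mm


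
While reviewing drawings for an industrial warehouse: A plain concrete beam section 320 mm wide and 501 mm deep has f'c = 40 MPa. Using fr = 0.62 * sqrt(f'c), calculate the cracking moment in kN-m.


fr = 0.62 * sqrt(40) = 0.62 * 6.3246 = 3.9212 MPa
I = 320 * 501^3 / 12 = 3353373360.0 mm^4
y_t = 250.5 mm
M_cr = fr * I / y_t = 3.9212 * 3353373360.0 / 250.5 N-mm
= 52.4923 kN-m

52.4923 kN-m


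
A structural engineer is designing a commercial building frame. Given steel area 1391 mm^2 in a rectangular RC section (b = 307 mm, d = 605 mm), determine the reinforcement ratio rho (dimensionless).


rho = As / (b * d)
= 1391 / (307 * 605)
= 1391 / 185735
= 0.007489 (dimensionless)

0.007489 (dimensionless)


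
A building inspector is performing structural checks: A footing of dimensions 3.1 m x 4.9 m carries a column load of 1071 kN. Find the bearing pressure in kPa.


A = 3.1 * 4.9 = 15.19 m^2
q = P / A = 1071 / 15.19
= 70.5069 kPa

70.5069 kPa


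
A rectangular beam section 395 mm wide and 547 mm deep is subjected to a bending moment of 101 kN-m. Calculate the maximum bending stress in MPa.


I = b * h^3 / 12 = 395 * 547^3 / 12 = 5387382715.42 mm^4
y = h / 2 = 547 / 2 = 273.5 mm
M = 101 kN-m = 101000000.0 N-mm
sigma = M * y / I = 101000000.0 * 273.5 / 5387382715.42
= 5.13 MPa

5.13 MPa


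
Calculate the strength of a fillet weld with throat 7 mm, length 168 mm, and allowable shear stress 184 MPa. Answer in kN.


Strength = throat * length * allowable stress
= 7 * 168 * 184 N
= 216384 N
= 216.38 kN

216.38 kN


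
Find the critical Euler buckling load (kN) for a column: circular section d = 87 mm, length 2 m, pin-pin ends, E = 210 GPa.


I = pi * d^4 / 64 = 2812204.57 mm^4
L = 2000.0 mm
P_cr = pi^2 * E * I / L^2
= 9.8696 * 210000.0 * 2812204.57 / 2000.0^2
= 1457155.69 N = 1457.1557 kN

1457.1557 kN


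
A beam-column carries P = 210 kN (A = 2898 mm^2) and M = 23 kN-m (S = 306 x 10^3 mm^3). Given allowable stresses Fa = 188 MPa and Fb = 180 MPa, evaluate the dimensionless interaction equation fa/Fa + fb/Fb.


f_a = P / A = 210000.0 / 2898 = 72.4638 MPa
f_b = M / S = 23000000.0 / 306000.0 = 75.1634 MPa
Ratio = f_a / Fa + f_b / Fb
= 72.4638 / 188 + 75.1634 / 180
= 0.803 (dimensionless)

0.803 (dimensionless)


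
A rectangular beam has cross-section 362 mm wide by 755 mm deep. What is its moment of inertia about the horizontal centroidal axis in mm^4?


I = b * h^3 / 12
= 362 * 755^3 / 12
= 362 * 430368875 / 12
= 12982794395.83 mm^4

12982794395.83 mm^4


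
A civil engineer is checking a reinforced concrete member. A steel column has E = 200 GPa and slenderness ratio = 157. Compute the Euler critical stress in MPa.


sigma_cr = pi^2 * E / lambda^2
= 9.8696 * 200000.0 / 157^2
= 9.8696 * 200000.0 / 24649
= 80.0812 MPa

80.0812 MPa


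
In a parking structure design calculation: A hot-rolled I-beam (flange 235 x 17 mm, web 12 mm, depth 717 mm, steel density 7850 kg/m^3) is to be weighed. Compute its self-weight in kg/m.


A_flanges = 2 * 235 * 17 = 7990 mm^2
A_web = (717 - 2 * 17) * 12 = 8196 mm^2
A_total = 7990 + 8196 = 16186 mm^2 = 0.016186 m^2
Weight = rho * A = 7850 * 0.016186 = 127.0601 kg/m

127.0601 kg/m


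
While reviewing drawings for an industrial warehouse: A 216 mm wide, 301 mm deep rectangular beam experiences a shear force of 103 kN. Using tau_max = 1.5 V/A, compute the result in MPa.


A = b * h = 216 * 301 = 65016 mm^2
V = 103 kN = 103000.0 N
tau_max = 1.5 * V / A = 1.5 * 103000.0 / 65016
= 2.3763 MPa

2.3763 MPa


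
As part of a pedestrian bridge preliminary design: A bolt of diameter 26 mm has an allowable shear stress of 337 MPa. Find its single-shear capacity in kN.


A = pi * d^2 / 4 = pi * 26^2 / 4 = 530.9292 mm^2
V = f_v * A / 1000 = 337 * 530.9292 / 1000
= 178.9231 kN

178.9231 kN


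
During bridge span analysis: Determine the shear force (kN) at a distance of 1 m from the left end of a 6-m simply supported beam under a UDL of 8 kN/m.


R_A = w * L / 2 = 8 * 6 / 2 = 24.0 kN
V(x) = R_A - w * x = 24.0 - 8 * 1
= 16.0 kN

16.0 kN


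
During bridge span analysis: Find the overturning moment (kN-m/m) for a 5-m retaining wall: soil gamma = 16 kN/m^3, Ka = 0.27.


Pa = 0.5 * Ka * gamma * H^2
= 0.5 * 0.27 * 16 * 5^2
= 54.0 kN/m
Arm = H / 3 = 5 / 3 = 1.6667 m
Mo = Pa * arm = Pa * H / 3 = 54.0 * 5 / 3 = 90.0 kN-m/m

90.0 kN-m/m


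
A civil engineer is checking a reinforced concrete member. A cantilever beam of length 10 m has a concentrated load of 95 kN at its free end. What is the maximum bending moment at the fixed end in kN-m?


For a cantilever with a point load at the free end:
M_max = P * L = 95 * 10 = 950 kN-m

950 kN-m


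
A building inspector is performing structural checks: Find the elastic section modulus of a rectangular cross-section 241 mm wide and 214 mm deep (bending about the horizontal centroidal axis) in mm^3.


S = b * h^2 / 6
= 241 * 214^2 / 6
= 241 * 45796 / 6
= 1839472.67 mm^3

1839472.67 mm^3


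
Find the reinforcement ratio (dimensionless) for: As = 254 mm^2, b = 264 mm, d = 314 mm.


rho = As / (b * d)
= 254 / (264 * 314)
= 254 / 82896
= 0.003064 (dimensionless)

0.003064 (dimensionless)


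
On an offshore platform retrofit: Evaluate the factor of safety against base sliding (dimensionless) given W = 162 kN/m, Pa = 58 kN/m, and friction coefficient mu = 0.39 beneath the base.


Resisting force = mu * W = 0.39 * 162 = 63.18 kN/m
FOS = Resisting / Driving = 63.18 / 58
= 1.0893 (dimensionless)

1.0893 (dimensionless)


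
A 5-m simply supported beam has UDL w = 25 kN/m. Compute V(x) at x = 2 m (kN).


R_A = w * L / 2 = 25 * 5 / 2 = 62.5 kN
V(x) = R_A - w * x = 62.5 - 25 * 2
= 12.5 kN

12.5 kN


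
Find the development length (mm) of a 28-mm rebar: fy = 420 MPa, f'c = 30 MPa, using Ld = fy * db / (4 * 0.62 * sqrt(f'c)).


Ld = (fy * db) / (4 * 0.62 * sqrt(f'c))
= (420 * 28) / (4 * 0.62 * sqrt(30))
= 11760 / 13.5835
= 865.76 mm

865.76 mm


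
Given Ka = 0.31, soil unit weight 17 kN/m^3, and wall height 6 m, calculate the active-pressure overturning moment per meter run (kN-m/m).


Pa = 0.5 * Ka * gamma * H^2
= 0.5 * 0.31 * 17 * 6^2
= 94.86 kN/m
Arm = H / 3 = 6 / 3 = 2.0 m
Mo = Pa * arm = Pa * H / 3 = 94.86 * 6 / 3 = 189.72 kN-m/m

189.72 kN-m/m


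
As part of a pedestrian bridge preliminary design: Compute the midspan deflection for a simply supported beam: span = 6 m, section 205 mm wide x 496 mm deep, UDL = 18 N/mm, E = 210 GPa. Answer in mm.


I = 205 * 496^3 / 12 = 2084575573.33 mm^4
L = 6000.0 mm, w = 18 N/mm, E = 210000.0 MPa
delta = 5 * w * L^4 / (384 * E * I)
= 5 * 18 * 6000.0^4 / (384 * 210000.0 * 2084575573.33)
= 0.6939 mm

0.6939 mm


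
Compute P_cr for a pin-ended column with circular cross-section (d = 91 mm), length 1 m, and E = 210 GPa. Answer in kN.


I = pi * d^4 / 64 = 3366165.53 mm^4
L = 1000.0 mm
P_cr = pi^2 * E * I / L^2
= 9.8696 * 210000.0 * 3366165.53 / 1000.0^2
= 6976771.64 N = 6976.7716 kN

6976.7716 kN


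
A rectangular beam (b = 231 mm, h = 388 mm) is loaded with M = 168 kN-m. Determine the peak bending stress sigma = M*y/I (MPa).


I = b * h^3 / 12 = 231 * 388^3 / 12 = 1124413136.0 mm^4
y = h / 2 = 388 / 2 = 194.0 mm
M = 168 kN-m = 168000000.0 N-mm
sigma = M * y / I = 168000000.0 * 194.0 / 1124413136.0
= 28.99 MPa

28.99 MPa


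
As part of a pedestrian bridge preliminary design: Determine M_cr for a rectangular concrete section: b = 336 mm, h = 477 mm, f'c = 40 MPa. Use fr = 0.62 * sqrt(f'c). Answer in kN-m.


fr = 0.62 * sqrt(40) = 0.62 * 6.3246 = 3.9212 MPa
I = 336 * 477^3 / 12 = 3038877324.0 mm^4
y_t = 238.5 mm
M_cr = fr * I / y_t = 3.9212 * 3038877324.0 / 238.5 N-mm
= 49.9628 kN-m

49.9628 kN-m


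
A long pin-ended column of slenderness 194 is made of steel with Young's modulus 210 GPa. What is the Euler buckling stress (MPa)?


sigma_cr = pi^2 * E / lambda^2
= 9.8696 * 210000.0 / 194^2
= 9.8696 * 210000.0 / 37636
= 55.0701 MPa

55.0701 MPa


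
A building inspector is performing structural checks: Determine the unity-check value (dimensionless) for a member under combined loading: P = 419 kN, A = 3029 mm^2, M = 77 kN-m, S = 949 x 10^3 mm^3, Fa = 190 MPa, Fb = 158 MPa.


f_a = P / A = 419000.0 / 3029 = 138.3295 MPa
f_b = M / S = 77000000.0 / 949000.0 = 81.138 MPa
Ratio = f_a / Fa + f_b / Fb
= 138.3295 / 190 + 81.138 / 158
= 1.2416 (dimensionless)

1.2416 (dimensionless)


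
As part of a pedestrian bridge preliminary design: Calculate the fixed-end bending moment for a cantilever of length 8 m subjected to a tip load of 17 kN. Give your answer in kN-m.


For a cantilever with a point load at the free end:
M_max = P * L = 17 * 8 = 136 kN-m

136 kN-m


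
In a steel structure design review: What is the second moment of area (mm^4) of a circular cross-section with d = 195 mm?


r = d / 2 = 195 / 2 = 97.5 mm
I = pi * r^4 / 4 = pi * 97.5^4 / 4
= 70975480.96 mm^4

70975480.96 mm^4


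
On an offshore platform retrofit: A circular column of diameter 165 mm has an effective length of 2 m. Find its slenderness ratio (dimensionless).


Radius of gyration r = d / 4 = 165 / 4 = 41.25 mm
L_eff = 2000.0 mm
Slenderness ratio = L / r = 2000.0 / 41.25 = 48.48 (dimensionless)

48.48 (dimensionless)


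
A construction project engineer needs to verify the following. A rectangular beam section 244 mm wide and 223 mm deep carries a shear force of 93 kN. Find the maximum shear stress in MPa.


A = b * h = 244 * 223 = 54412 mm^2
V = 93 kN = 93000.0 N
tau_max = 1.5 * V / A = 1.5 * 93000.0 / 54412
= 2.5638 MPa

2.5638 MPa


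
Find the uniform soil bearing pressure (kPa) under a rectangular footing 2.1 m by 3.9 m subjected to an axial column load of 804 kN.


A = 2.1 * 3.9 = 8.19 m^2
q = P / A = 804 / 8.19
= 98.1685 kPa

98.1685 kPa


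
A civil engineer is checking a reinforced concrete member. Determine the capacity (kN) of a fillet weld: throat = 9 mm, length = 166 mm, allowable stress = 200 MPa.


Strength = throat * length * allowable stress
= 9 * 166 * 200 N
= 298800 N
= 298.8 kN

298.8 kN


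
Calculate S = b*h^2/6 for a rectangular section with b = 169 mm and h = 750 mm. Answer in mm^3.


S = b * h^2 / 6
= 169 * 750^2 / 6
= 169 * 562500 / 6
= 15843750.0 mm^3

15843750.0 mm^3


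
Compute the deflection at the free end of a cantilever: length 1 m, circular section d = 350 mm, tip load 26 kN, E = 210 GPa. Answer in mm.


I = pi * d^4 / 64 = pi * 350^4 / 64 = 736617574.34 mm^4
L = 1000.0 mm, P = 26000.0 N, E = 210000.0 MPa
delta = P * L^3 / (3 * E * I)
= 26000.0 * 1000.0^3 / (3 * 210000.0 * 736617574.34)
= 0.056 mm

0.056 mm


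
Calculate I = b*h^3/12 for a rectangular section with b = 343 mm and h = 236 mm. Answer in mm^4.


I = b * h^3 / 12
= 343 * 236^3 / 12
= 343 * 13144256 / 12
= 375706650.67 mm^4

375706650.67 mm^4


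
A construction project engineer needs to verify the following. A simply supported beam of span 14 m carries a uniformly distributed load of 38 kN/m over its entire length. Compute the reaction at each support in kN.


Total load = w * L = 38 * 14 = 532 kN
By symmetry, each reaction R = total / 2 = 532 / 2 = 266.0 kN

266.0 kN


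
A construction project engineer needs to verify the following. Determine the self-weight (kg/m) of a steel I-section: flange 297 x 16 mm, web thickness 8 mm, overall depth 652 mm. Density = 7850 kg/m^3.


A_flanges = 2 * 297 * 16 = 9504 mm^2
A_web = (652 - 2 * 16) * 8 = 4960 mm^2
A_total = 9504 + 4960 = 14464 mm^2 = 0.014464 m^2
Weight = rho * A = 7850 * 0.014464 = 113.5424 kg/m

113.5424 kg/m


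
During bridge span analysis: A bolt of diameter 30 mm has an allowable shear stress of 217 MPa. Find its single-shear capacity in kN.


A = pi * d^2 / 4 = pi * 30^2 / 4 = 706.8583 mm^2
V = f_v * A / 1000 = 217 * 706.8583 / 1000
= 153.3883 kN

153.3883 kN


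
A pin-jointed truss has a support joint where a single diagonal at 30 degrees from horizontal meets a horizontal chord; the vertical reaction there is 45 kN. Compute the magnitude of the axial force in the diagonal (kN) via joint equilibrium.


At the joint, only the diagonal has a vertical component, so vertical equilibrium gives:
F * sin(30) = 45
F = 45 / sin(30)
= 45 / 0.5
= 90.0 kN

90.0 kN


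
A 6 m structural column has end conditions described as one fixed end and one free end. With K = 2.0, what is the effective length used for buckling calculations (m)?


L_eff = K * L
= 2.0 * 6
= 12.0 m

12.0 m


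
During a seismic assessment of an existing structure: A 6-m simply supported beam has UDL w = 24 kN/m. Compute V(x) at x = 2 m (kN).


R_A = w * L / 2 = 24 * 6 / 2 = 72.0 kN
V(x) = R_A - w * x = 72.0 - 24 * 2
= 24.0 kN

24.0 kN


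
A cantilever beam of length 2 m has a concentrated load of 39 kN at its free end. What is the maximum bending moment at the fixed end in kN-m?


For a cantilever with a point load at the free end:
M_max = P * L = 39 * 2 = 78 kN-m

78 kN-m


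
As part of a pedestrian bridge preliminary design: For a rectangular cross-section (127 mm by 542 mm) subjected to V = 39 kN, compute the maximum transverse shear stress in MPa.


A = b * h = 127 * 542 = 68834 mm^2
V = 39 kN = 39000.0 N
tau_max = 1.5 * V / A = 1.5 * 39000.0 / 68834
= 0.8499 MPa

0.8499 MPa


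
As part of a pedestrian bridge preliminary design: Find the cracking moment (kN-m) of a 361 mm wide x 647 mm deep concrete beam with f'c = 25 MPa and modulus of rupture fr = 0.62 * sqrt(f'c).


fr = 0.62 * sqrt(25) = 0.62 * 5.0 = 3.1 MPa
I = 361 * 647^3 / 12 = 8147770691.92 mm^4
y_t = 323.5 mm
M_cr = fr * I / y_t = 3.1 * 8147770691.92 / 323.5 N-mm
= 78.0776 kN-m

78.0776 kN-m


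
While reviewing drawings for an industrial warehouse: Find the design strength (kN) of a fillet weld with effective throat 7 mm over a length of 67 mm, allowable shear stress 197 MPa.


Strength = throat * length * allowable stress
= 7 * 67 * 197 N
= 92393 N
= 92.39 kN

92.39 kN


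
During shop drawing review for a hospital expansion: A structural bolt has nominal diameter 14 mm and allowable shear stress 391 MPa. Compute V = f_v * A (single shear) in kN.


A = pi * d^2 / 4 = pi * 14^2 / 4 = 153.938 mm^2
V = f_v * A / 1000 = 391 * 153.938 / 1000
= 60.1898 kN

60.1898 kN


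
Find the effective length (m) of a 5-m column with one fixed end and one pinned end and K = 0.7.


L_eff = K * L
= 0.7 * 5
= 3.5 m

3.5 m


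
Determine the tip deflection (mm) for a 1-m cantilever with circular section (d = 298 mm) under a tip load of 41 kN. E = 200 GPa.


I = pi * d^4 / 64 = pi * 298^4 / 64 = 387110503.31 mm^4
L = 1000.0 mm, P = 41000.0 N, E = 200000.0 MPa
delta = P * L^3 / (3 * E * I)
= 41000.0 * 1000.0^3 / (3 * 200000.0 * 387110503.31)
= 0.1765 mm

0.1765 mm


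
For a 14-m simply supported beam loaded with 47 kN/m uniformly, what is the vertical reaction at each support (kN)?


Total load = w * L = 47 * 14 = 658 kN
By symmetry, each reaction R = total / 2 = 658 / 2 = 329.0 kN

329.0 kN


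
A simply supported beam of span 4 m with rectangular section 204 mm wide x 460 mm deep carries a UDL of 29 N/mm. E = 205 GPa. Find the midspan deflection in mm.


I = 204 * 460^3 / 12 = 1654712000.0 mm^4
L = 4000.0 mm, w = 29 N/mm, E = 205000.0 MPa
delta = 5 * w * L^4 / (384 * E * I)
= 5 * 29 * 4000.0^4 / (384 * 205000.0 * 1654712000.0)
= 0.285 mm

0.285 mm


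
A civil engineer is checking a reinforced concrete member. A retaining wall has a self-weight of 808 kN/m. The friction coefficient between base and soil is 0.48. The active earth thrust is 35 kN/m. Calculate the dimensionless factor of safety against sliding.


Resisting force = mu * W = 0.48 * 808 = 387.84 kN/m
FOS = Resisting / Driving = 387.84 / 35
= 11.0811 (dimensionless)

11.0811 (dimensionless)


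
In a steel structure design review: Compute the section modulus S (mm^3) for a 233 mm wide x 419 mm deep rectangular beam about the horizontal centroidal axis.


S = b * h^2 / 6
= 233 * 419^2 / 6
= 233 * 175561 / 6
= 6817618.83 mm^3

6817618.83 mm^3


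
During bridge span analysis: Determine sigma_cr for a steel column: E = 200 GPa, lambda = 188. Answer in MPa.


sigma_cr = pi^2 * E / lambda^2
= 9.8696 * 200000.0 / 188^2
= 9.8696 * 200000.0 / 35344
= 55.8488 MPa

55.8488 MPa


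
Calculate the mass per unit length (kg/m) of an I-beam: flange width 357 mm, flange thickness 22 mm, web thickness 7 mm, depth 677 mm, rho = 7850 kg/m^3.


A_flanges = 2 * 357 * 22 = 15708 mm^2
A_web = (677 - 2 * 22) * 7 = 4431 mm^2
A_total = 15708 + 4431 = 20139 mm^2 = 0.020139 m^2
Weight = rho * A = 7850 * 0.020139 = 158.0911 kg/m

158.0911 kg/m


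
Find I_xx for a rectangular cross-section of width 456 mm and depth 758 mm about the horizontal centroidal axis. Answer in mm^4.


I = b * h^3 / 12
= 456 * 758^3 / 12
= 456 * 435519512 / 12
= 16549741456.0 mm^4

16549741456.0 mm^4


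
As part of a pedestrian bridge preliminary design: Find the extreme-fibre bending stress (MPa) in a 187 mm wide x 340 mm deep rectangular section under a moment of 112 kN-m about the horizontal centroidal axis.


I = b * h^3 / 12 = 187 * 340^3 / 12 = 612487333.33 mm^4
y = h / 2 = 340 / 2 = 170.0 mm
M = 112 kN-m = 112000000.0 N-mm
sigma = M * y / I = 112000000.0 * 170.0 / 612487333.33
= 31.09 MPa

31.09 MPa


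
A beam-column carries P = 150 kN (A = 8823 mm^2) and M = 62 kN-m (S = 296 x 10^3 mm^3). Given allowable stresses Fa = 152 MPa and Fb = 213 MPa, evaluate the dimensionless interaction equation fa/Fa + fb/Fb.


f_a = P / A = 150000.0 / 8823 = 17.001 MPa
f_b = M / S = 62000000.0 / 296000.0 = 209.4595 MPa
Ratio = f_a / Fa + f_b / Fb
= 17.001 / 152 + 209.4595 / 213
= 1.0952 (dimensionless)

1.0952 (dimensionless)


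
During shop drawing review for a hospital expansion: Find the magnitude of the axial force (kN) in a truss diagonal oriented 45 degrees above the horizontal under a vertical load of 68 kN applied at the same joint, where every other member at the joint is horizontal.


At the joint, only the diagonal has a vertical component, so vertical equilibrium gives:
F * sin(45) = 68
F = 68 / sin(45)
= 68 / 0.707107
= 96.17 kN

96.17 kN


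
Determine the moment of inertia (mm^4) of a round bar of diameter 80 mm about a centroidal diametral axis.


r = d / 2 = 80 / 2 = 40.0 mm
I = pi * r^4 / 4 = pi * 40.0^4 / 4
= 2010619.3 mm^4

2010619.3 mm^4


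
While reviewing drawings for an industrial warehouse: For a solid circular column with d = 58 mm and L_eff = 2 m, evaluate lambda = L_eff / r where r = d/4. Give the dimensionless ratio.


Radius of gyration r = d / 4 = 58 / 4 = 14.5 mm
L_eff = 2000.0 mm
Slenderness ratio = L / r = 2000.0 / 14.5 = 137.93 (dimensionless)

137.93 (dimensionless)


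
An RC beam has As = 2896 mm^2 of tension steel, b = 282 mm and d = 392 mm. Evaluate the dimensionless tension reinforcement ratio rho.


rho = As / (b * d)
= 2896 / (282 * 392)
= 2896 / 110544
= 0.026198 (dimensionless)

0.026198 (dimensionless)


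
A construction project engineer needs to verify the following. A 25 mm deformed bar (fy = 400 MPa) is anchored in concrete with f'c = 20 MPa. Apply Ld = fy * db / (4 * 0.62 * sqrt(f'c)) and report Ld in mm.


Ld = (fy * db) / (4 * 0.62 * sqrt(f'c))
= (400 * 25) / (4 * 0.62 * sqrt(20))
= 10000 / 11.0909
= 901.64 mm

901.64 mm


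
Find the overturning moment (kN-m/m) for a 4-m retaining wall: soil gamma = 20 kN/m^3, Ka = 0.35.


Pa = 0.5 * Ka * gamma * H^2
= 0.5 * 0.35 * 20 * 4^2
= 56.0 kN/m
Arm = H / 3 = 4 / 3 = 1.3333 m
Mo = Pa * arm = Pa * H / 3 = 56.0 * 4 / 3 = 74.6667 kN-m/m

74.6667 kN-m/m


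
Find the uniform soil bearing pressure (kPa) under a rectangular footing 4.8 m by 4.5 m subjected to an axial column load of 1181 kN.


A = 4.8 * 4.5 = 21.6 m^2
q = P / A = 1181 / 21.6
= 54.6759 kPa

54.6759 kPa


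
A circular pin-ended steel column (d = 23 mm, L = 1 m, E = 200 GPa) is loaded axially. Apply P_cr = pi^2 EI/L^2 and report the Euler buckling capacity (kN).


I = pi * d^4 / 64 = 13736.66 mm^4
L = 1000.0 mm
P_cr = pi^2 * E * I / L^2
= 9.8696 * 200000.0 * 13736.66 / 1000.0^2
= 27115.09 N = 27.1151 kN

27.1151 kN


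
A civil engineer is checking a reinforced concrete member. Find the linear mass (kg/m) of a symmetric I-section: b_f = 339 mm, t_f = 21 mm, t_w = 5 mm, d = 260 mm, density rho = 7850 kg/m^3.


A_flanges = 2 * 339 * 21 = 14238 mm^2
A_web = (260 - 2 * 21) * 5 = 1090 mm^2
A_total = 14238 + 1090 = 15328 mm^2 = 0.015328 m^2
Weight = rho * A = 7850 * 0.015328 = 120.3248 kg/m

120.3248 kg/m


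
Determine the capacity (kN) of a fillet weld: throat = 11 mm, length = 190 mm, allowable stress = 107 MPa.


Strength = throat * length * allowable stress
= 11 * 190 * 107 N
= 223630 N
= 223.63 kN

223.63 kN


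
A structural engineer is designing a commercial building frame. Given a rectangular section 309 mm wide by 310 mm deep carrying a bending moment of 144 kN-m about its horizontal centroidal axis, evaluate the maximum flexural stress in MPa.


I = b * h^3 / 12 = 309 * 310^3 / 12 = 767118250.0 mm^4
y = h / 2 = 310 / 2 = 155.0 mm
M = 144 kN-m = 144000000.0 N-mm
sigma = M * y / I = 144000000.0 * 155.0 / 767118250.0
= 29.1 MPa

29.1 MPa


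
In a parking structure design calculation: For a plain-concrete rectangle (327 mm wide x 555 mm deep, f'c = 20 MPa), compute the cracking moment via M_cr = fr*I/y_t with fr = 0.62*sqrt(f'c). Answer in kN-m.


fr = 0.62 * sqrt(20) = 0.62 * 4.4721 = 2.7727 MPa
I = 327 * 555^3 / 12 = 4658493093.75 mm^4
y_t = 277.5 mm
M_cr = fr * I / y_t = 2.7727 * 4658493093.75 / 277.5 N-mm
= 46.5467 kN-m

46.5467 kN-m


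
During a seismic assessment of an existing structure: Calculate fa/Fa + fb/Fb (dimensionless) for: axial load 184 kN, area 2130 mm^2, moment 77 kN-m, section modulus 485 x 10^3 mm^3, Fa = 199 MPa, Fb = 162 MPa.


f_a = P / A = 184000.0 / 2130 = 86.385 MPa
f_b = M / S = 77000000.0 / 485000.0 = 158.7629 MPa
Ratio = f_a / Fa + f_b / Fb
= 86.385 / 199 + 158.7629 / 162
= 1.4141 (dimensionless)

1.4141 (dimensionless)


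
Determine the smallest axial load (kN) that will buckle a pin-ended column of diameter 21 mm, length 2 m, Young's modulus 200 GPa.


I = pi * d^4 / 64 = 9546.56 mm^4
L = 2000.0 mm
P_cr = pi^2 * E * I / L^2
= 9.8696 * 200000.0 * 9546.56 / 2000.0^2
= 4711.04 N = 4.711 kN

4.711 kN


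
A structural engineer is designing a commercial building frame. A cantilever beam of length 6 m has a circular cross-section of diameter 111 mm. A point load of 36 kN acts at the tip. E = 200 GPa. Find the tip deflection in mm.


I = pi * d^4 / 64 = pi * 111^4 / 64 = 7451810.7 mm^4
L = 6000.0 mm, P = 36000.0 N, E = 200000.0 MPa
delta = P * L^3 / (3 * E * I)
= 36000.0 * 6000.0^3 / (3 * 200000.0 * 7451810.7)
= 1739.1746 mm

1739.1746 mm


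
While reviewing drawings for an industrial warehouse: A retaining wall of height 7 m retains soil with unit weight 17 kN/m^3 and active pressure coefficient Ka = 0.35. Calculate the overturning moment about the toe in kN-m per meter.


Pa = 0.5 * Ka * gamma * H^2
= 0.5 * 0.35 * 17 * 7^2
= 145.775 kN/m
Arm = H / 3 = 7 / 3 = 2.3333 m
Mo = Pa * arm = Pa * H / 3 = 145.775 * 7 / 3 = 340.1417 kN-m/m

340.1417 kN-m/m


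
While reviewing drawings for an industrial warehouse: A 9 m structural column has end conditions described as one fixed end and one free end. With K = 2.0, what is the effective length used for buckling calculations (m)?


L_eff = K * L
= 2.0 * 9
= 18.0 m

18.0 m


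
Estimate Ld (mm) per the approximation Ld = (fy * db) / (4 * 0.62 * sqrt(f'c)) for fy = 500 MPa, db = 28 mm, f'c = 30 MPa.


Ld = (fy * db) / (4 * 0.62 * sqrt(f'c))
= (500 * 28) / (4 * 0.62 * sqrt(30))
= 14000 / 13.5835
= 1030.66 mm

1030.66 mm


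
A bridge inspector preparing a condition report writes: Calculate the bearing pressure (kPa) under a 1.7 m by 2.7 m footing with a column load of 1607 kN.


A = 1.7 * 2.7 = 4.59 m^2
q = P / A = 1607 / 4.59
= 350.1089 kPa

350.1089 kPa


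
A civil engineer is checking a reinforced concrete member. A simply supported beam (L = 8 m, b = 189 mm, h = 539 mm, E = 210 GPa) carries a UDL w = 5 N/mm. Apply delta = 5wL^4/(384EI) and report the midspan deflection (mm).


I = 189 * 539^3 / 12 = 2466305399.25 mm^4
L = 8000.0 mm, w = 5 N/mm, E = 210000.0 MPa
delta = 5 * w * L^4 / (384 * E * I)
= 5 * 5 * 8000.0^4 / (384 * 210000.0 * 2466305399.25)
= 0.5149 mm

0.5149 mm


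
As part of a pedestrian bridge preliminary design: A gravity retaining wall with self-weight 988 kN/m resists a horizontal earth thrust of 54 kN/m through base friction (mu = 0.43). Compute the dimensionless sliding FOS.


Resisting force = mu * W = 0.43 * 988 = 424.84 kN/m
FOS = Resisting / Driving = 424.84 / 54
= 7.8674 (dimensionless)

7.8674 (dimensionless)


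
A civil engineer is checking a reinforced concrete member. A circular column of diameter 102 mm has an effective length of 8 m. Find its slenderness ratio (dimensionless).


Radius of gyration r = d / 4 = 102 / 4 = 25.5 mm
L_eff = 8000.0 mm
Slenderness ratio = L / r = 8000.0 / 25.5 = 313.73 (dimensionless)

313.73 (dimensionless)


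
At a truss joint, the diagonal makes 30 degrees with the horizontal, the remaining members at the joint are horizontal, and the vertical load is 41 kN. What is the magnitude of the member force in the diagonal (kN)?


At the joint, only the diagonal has a vertical component, so vertical equilibrium gives:
F * sin(30) = 41
F = 41 / sin(30)
= 41 / 0.5
= 82.0 kN

82.0 kN


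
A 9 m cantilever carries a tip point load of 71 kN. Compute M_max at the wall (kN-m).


For a cantilever with a point load at the free end:
M_max = P * L = 71 * 9 = 639 kN-m

639 kN-m


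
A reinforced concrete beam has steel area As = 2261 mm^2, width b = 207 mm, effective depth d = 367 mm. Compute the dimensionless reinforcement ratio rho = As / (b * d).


rho = As / (b * d)
= 2261 / (207 * 367)
= 2261 / 75969
= 0.029762 (dimensionless)

0.029762 (dimensionless)


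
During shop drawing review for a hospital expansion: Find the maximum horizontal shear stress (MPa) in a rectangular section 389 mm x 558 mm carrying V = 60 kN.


A = b * h = 389 * 558 = 217062 mm^2
V = 60 kN = 60000.0 N
tau_max = 1.5 * V / A = 1.5 * 60000.0 / 217062
= 0.4146 MPa

0.4146 MPa


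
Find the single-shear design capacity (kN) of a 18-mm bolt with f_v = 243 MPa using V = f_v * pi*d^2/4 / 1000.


A = pi * d^2 / 4 = pi * 18^2 / 4 = 254.469 mm^2
V = f_v * A / 1000 = 243 * 254.469 / 1000
= 61.836 kN

61.836 kN


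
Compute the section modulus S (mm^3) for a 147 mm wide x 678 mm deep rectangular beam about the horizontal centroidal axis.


S = b * h^2 / 6
= 147 * 678^2 / 6
= 147 * 459684 / 6
= 11262258.0 mm^3

11262258.0 mm^3


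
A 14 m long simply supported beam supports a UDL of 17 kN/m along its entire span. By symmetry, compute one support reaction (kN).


Total load = w * L = 17 * 14 = 238 kN
By symmetry, each reaction R = total / 2 = 238 / 2 = 119.0 kN

119.0 kN


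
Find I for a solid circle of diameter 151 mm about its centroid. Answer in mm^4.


r = d / 2 = 151 / 2 = 75.5 mm
I = pi * r^4 / 4 = pi * 75.5^4 / 4
= 25519824.76 mm^4

25519824.76 mm^4


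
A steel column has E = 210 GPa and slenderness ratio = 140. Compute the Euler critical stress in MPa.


sigma_cr = pi^2 * E / lambda^2
= 9.8696 * 210000.0 / 140^2
= 9.8696 * 210000.0 / 19600
= 105.7458 MPa

105.7458 MPa


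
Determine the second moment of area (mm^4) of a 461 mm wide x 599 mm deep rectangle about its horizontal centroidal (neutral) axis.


I = b * h^3 / 12
= 461 * 599^3 / 12
= 461 * 214921799 / 12
= 8256579111.58 mm^4

8256579111.58 mm^4


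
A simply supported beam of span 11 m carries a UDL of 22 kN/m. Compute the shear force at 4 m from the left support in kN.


R_A = w * L / 2 = 22 * 11 / 2 = 121.0 kN
V(x) = R_A - w * x = 121.0 - 22 * 4
= 33.0 kN

33.0 kN


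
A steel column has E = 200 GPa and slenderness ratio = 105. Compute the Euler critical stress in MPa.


sigma_cr = pi^2 * E / lambda^2
= 9.8696 * 200000.0 / 105^2
= 9.8696 * 200000.0 / 11025
= 179.0404 MPa

179.0404 MPa


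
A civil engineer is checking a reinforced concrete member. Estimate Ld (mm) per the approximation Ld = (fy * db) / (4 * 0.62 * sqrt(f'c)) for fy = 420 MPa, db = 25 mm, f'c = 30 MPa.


Ld = (fy * db) / (4 * 0.62 * sqrt(f'c))
= (420 * 25) / (4 * 0.62 * sqrt(30))
= 10500 / 13.5835
= 773.0 mm

773.0 mm


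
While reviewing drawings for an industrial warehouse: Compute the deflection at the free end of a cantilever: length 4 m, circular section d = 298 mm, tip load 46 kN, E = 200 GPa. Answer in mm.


I = pi * d^4 / 64 = pi * 298^4 / 64 = 387110503.31 mm^4
L = 4000.0 mm, P = 46000.0 N, E = 200000.0 MPa
delta = P * L^3 / (3 * E * I)
= 46000.0 * 4000.0^3 / (3 * 200000.0 * 387110503.31)
= 12.6751 mm

12.6751 mm


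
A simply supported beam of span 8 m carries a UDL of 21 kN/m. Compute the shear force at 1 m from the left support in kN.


R_A = w * L / 2 = 21 * 8 / 2 = 84.0 kN
V(x) = R_A - w * x = 84.0 - 21 * 1
= 63.0 kN

63.0 kN


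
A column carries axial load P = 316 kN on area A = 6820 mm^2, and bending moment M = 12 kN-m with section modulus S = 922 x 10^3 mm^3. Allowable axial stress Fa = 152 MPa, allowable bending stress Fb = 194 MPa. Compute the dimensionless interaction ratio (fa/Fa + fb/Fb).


f_a = P / A = 316000.0 / 6820 = 46.3343 MPa
f_b = M / S = 12000000.0 / 922000.0 = 13.0152 MPa
Ratio = f_a / Fa + f_b / Fb
= 46.3343 / 152 + 13.0152 / 194
= 0.3719 (dimensionless)

0.3719 (dimensionless)
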